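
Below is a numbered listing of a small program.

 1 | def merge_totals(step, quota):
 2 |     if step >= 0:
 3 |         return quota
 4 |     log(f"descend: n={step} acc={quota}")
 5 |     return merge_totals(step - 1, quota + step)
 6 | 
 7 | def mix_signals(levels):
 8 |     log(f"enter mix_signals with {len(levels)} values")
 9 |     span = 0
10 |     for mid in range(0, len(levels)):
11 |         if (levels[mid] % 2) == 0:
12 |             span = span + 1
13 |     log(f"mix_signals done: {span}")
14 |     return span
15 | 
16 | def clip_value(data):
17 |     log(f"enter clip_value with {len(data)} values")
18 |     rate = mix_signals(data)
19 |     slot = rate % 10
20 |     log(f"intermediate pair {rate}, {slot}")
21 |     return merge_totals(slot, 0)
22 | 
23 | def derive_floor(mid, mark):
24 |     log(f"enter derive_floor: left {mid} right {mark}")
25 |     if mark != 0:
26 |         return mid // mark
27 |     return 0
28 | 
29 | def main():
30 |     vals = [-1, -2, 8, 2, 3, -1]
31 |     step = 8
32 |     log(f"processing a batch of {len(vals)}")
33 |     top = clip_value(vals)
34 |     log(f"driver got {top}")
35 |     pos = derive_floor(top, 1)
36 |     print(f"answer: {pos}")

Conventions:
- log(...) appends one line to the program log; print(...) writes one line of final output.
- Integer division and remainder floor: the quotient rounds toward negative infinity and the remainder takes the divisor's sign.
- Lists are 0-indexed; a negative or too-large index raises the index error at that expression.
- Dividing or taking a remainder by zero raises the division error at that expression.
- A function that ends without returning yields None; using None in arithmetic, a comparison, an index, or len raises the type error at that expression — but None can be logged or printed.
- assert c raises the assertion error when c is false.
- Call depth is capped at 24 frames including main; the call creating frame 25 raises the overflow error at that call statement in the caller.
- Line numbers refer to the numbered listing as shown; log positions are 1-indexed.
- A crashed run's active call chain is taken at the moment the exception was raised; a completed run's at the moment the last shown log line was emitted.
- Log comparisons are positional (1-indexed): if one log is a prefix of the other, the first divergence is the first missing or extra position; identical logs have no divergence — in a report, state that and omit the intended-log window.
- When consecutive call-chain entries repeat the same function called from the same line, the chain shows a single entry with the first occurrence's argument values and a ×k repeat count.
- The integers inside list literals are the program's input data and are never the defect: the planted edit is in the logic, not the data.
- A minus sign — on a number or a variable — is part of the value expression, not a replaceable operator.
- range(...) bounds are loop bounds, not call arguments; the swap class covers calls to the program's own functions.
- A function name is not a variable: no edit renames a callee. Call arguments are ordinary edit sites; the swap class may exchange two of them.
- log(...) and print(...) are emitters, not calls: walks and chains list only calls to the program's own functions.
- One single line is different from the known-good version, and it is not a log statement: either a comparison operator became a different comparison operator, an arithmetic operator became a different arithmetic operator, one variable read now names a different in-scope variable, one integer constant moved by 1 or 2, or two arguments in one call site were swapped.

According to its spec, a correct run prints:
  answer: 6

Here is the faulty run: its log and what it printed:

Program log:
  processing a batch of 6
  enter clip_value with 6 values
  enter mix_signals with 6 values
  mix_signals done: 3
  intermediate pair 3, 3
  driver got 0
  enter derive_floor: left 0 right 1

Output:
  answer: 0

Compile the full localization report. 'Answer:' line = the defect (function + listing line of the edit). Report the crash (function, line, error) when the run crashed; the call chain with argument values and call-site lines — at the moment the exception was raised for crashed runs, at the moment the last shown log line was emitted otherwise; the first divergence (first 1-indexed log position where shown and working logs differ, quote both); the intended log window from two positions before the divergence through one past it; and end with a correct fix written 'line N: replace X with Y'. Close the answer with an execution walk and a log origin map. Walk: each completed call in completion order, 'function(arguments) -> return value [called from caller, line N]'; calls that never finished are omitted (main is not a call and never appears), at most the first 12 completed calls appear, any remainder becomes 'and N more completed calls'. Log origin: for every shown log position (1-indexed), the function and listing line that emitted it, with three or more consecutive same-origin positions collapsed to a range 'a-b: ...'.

Answer: the defect is in merge_totals at line 2.
Key fact: Log line 6 is where behavior first shows: 'driver got 0' appears instead of 'descend: n=3 acc=0'.
Call chain: main -> derive_floor(0, 1) (called at line 35).
First divergence: at position 6 the run shows 'driver got 0' where the working version logs 'descend: n=3 acc=0'.
Intended log window:
  4: mix_signals done: 3
  5: intermediate pair 3, 3
  6: descend: n=3 acc=0
  7: descend: n=2 acc=3
Execution walk:
  mix_signals([-1, -2, 8, 2, 3, -1]) -> 3  [called from clip_value, line 18]
  merge_totals(3, 0) -> 0  [called from clip_value, line 21]
  clip_value([-1, -2, 8, 2, 3, -1]) -> 0  [called from main, line 33]
  derive_floor(0, 1) -> 0  [called from main, line 35]
Log origin:
  1: logged in main at line 32
  2: logged in clip_value at line 17
  3: logged in mix_signals at line 8
  4: logged in mix_signals at line 13
  5: logged in clip_value at line 20
  6: logged in main at line 34
  7: logged in derive_floor at line 24
A correct fix: line 2: replace `>=` with `<=`.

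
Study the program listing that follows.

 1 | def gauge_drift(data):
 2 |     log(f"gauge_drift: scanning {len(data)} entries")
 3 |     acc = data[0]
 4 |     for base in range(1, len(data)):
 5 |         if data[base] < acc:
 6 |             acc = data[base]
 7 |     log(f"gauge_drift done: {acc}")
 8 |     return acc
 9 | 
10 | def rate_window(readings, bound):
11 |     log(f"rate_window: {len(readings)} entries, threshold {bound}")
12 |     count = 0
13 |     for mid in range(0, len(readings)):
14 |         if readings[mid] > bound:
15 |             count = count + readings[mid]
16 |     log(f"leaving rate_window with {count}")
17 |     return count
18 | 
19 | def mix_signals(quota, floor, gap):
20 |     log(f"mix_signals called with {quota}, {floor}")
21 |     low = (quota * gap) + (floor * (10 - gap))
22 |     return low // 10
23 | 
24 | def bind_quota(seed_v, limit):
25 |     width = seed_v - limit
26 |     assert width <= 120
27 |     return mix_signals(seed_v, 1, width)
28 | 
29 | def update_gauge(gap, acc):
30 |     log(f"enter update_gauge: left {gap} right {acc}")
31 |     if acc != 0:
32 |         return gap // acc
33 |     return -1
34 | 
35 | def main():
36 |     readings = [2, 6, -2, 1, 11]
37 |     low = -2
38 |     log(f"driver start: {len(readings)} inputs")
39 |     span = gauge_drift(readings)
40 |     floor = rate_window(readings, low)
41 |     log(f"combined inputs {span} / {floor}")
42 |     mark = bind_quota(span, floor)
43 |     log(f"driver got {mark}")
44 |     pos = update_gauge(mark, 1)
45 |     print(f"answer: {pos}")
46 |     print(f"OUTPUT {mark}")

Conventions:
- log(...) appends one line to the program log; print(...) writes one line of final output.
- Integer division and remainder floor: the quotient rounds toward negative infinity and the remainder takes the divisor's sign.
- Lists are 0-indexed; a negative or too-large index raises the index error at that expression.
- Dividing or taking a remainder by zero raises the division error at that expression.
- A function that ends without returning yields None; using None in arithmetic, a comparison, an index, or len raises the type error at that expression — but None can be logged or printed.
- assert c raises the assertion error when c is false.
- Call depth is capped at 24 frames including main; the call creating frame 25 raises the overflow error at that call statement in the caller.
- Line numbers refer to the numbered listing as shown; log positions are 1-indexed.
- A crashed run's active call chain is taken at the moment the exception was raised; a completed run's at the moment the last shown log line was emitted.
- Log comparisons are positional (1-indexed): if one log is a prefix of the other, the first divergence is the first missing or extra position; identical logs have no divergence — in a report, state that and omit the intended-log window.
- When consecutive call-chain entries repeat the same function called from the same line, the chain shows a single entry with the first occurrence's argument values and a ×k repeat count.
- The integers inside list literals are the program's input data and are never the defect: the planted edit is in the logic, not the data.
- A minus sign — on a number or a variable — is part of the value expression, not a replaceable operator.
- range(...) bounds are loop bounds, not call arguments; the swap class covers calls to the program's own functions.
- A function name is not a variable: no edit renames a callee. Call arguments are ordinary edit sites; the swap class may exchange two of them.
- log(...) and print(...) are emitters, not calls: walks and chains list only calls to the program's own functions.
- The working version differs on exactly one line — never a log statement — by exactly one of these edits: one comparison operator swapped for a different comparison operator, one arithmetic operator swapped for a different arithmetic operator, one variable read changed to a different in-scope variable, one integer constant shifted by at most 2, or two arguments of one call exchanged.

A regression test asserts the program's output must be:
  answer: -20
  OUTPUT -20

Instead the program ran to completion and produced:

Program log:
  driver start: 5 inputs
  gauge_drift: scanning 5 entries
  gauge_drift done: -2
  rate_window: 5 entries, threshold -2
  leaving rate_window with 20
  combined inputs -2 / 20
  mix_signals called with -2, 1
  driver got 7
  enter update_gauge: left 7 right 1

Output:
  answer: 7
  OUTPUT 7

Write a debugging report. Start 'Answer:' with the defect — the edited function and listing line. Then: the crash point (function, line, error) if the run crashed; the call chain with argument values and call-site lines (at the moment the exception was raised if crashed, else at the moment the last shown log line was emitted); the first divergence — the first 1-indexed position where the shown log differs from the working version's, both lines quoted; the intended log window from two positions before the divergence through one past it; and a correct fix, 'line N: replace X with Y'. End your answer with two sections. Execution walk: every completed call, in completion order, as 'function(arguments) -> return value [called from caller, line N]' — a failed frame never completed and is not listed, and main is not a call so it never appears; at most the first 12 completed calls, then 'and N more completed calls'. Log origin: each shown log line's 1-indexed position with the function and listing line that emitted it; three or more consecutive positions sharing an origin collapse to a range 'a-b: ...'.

Answer: the defect is in bind_quota at line 27.
Core observation: Everything matches until log position 7, which reads 'mix_signals called with -2, 1' in place of 'mix_signals called with -2, -22'.
Call chain: main -> update_gauge(7, 1) (called at line 44).
First divergence: position 7 — the shown line 'mix_signals called with -2, 1' should read 'mix_signals called with -2, -22'.
Intended log window:
  5: leaving rate_window with 20
  6: combined inputs -2 / 20
  7: mix_signals called with -2, -22
  8: driver got -20
Execution walk:
  gauge_drift([2, 6, -2, 1, 11]) -> -2  [called from main, line 39]
  rate_window([2, 6, -2, 1, 11], -2) -> 20  [called from main, line 40]
  mix_signals(-2, 1, -22) -> 7  [called from bind_quota, line 27]
  bind_quota(-2, 20) -> 7  [called from main, line 42]
  update_gauge(7, 1) -> 7  [called from main, line 44]
Log origins:
  1: emitted by main (line 38)
  2: emitted by gauge_drift (line 2)
  3: emitted by gauge_drift (line 7)
  4: emitted by rate_window (line 11)
  5: emitted by rate_window (line 16)
  6: emitted by main (line 41)
  7: emitted by mix_signals (line 20)
  8: emitted by main (line 43)
  9: emitted by update_gauge (line 30)
A correct fix: line 27: replace `mix_signals(seed_v, 1, width)` with `mix_signals(seed_v, width, 1)`.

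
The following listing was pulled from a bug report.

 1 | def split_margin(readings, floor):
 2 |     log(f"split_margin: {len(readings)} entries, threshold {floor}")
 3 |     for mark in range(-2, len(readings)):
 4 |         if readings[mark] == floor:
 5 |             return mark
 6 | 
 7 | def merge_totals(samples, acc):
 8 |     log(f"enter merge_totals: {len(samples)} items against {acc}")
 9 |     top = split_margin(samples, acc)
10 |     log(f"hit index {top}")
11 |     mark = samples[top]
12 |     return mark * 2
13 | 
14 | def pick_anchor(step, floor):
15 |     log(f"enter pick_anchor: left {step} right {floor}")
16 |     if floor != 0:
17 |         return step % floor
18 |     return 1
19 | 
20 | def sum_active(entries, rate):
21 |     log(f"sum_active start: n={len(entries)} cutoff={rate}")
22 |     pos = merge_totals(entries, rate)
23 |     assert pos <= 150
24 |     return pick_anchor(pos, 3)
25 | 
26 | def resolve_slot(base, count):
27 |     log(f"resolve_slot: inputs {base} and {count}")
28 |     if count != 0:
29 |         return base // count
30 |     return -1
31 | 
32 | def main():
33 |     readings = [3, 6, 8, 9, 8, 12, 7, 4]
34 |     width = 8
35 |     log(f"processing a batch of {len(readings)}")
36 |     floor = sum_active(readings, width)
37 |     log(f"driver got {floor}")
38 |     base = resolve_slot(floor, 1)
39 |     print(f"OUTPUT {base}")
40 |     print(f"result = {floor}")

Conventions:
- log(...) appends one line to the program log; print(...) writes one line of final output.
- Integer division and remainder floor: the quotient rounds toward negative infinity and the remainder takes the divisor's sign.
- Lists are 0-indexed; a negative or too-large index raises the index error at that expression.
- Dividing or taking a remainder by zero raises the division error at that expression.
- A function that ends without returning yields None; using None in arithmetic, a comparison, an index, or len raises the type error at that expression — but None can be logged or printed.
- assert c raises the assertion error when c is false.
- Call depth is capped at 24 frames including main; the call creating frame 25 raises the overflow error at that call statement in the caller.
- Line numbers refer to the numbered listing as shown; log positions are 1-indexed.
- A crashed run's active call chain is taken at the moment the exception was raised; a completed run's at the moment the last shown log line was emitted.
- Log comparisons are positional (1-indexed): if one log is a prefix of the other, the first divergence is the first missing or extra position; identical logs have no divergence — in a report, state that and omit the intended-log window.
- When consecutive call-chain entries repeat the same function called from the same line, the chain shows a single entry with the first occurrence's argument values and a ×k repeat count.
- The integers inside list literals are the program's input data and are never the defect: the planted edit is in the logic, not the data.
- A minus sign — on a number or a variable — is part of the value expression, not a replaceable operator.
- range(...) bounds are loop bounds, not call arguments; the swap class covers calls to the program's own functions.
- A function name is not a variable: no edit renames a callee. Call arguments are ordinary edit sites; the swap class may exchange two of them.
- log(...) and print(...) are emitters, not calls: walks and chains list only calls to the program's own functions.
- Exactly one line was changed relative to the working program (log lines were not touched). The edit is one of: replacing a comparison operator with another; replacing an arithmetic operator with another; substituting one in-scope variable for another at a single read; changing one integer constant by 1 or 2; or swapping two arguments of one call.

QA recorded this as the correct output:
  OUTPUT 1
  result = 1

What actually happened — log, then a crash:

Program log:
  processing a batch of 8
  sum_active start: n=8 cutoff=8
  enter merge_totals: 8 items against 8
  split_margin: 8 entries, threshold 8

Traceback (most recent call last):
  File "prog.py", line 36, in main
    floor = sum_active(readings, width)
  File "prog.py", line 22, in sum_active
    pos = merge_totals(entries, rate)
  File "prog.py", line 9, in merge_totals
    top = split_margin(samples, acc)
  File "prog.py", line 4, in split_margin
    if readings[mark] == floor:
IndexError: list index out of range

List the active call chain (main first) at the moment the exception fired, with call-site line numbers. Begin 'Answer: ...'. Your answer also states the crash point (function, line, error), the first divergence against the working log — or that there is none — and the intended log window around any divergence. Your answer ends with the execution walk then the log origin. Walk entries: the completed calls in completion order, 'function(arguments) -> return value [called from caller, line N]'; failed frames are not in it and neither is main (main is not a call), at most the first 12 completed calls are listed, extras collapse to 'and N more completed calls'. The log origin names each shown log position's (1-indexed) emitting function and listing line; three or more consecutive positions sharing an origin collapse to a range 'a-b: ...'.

Answer: main -> sum_active (called at line 36) -> merge_totals (called at line 22) -> split_margin (called at line 9).
The tell: The shown log is a 4-line prefix of the intended one, whose next entry is 'hit index 2'.
Crash: split_margin, line 4, IndexError.
First divergence: position 5 — the faulty run's log ends after 4 lines; the working version continues with 'hit index 2'.
Intended log window:
  3: enter merge_totals: 8 items against 8
  4: split_margin: 8 entries, threshold 8
  5: hit index 2
  6: enter pick_anchor: left 16 right 3
Execution walk:
  (no call completed)
Log line origins:
  1: emitted by main (line 35)
  2: emitted by sum_active (line 21)
  3: emitted by merge_totals (line 8)
  4: emitted by split_margin (line 2)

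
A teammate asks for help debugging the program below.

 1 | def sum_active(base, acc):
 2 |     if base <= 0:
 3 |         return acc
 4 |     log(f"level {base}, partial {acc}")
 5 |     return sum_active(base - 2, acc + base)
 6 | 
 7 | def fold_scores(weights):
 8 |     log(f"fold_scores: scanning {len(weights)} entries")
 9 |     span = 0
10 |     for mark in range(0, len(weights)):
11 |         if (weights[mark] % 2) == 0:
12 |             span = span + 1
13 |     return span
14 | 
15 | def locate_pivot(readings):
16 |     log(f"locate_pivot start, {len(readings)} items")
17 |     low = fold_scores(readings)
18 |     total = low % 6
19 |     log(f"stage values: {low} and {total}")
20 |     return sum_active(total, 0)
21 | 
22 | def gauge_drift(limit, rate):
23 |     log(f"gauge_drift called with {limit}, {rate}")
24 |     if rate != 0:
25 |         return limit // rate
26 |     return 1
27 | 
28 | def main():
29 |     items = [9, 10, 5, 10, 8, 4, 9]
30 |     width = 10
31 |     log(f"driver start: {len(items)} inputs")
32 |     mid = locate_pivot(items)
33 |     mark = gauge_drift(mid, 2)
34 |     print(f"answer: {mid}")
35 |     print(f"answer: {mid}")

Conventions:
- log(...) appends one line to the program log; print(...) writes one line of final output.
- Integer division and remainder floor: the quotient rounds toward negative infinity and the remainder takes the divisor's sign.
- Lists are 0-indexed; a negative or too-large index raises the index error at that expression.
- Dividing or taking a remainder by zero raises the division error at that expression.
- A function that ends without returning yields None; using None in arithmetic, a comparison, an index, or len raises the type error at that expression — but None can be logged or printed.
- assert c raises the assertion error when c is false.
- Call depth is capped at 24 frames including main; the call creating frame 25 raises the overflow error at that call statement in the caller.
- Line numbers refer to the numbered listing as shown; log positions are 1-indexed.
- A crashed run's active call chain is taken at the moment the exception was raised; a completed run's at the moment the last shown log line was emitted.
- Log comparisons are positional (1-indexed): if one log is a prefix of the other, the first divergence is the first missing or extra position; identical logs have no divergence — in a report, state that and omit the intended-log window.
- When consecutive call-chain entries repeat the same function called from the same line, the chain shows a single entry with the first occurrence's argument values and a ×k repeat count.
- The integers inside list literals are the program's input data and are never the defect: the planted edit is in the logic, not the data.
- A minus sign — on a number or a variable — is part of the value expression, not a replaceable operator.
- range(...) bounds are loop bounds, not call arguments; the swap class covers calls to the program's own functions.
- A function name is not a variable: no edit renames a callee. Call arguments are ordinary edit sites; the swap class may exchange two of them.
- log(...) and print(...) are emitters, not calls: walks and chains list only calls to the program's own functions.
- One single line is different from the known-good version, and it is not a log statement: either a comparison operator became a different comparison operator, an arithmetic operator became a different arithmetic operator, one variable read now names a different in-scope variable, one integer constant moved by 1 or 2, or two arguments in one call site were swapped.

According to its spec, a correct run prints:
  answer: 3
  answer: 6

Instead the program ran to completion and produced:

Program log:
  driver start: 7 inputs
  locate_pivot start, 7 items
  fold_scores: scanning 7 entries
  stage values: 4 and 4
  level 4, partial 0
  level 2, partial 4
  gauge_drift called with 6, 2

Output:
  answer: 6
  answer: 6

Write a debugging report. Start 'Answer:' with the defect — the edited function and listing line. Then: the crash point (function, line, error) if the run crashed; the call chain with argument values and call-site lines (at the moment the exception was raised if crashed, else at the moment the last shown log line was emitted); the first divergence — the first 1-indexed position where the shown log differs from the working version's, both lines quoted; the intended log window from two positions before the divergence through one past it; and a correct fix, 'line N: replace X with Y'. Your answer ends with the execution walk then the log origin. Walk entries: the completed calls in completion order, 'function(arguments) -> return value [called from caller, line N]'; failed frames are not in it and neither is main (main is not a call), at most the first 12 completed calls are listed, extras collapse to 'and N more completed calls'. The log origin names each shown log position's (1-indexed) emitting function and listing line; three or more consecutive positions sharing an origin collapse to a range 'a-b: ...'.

Answer: the defect is in main at line 34.
Key fact: The two runs log identically and part ways only at the printed values.
Call chain: main -> gauge_drift(6, 2) (called at line 33).
First divergence: none; the two logs match at every position.
Execution walk:
  fold_scores([9, 10, 5, 10, 8, 4, 9]) -> 4  [called from locate_pivot, line 17]
  sum_active(0, 6) -> 6  [called from sum_active, line 5]
  sum_active(2, 4) -> 6  [called from sum_active, line 5]
  sum_active(4, 0) -> 6  [called from locate_pivot, line 20]
  locate_pivot([9, 10, 5, 10, 8, 4, 9]) -> 6  [called from main, line 32]
  gauge_drift(6, 2) -> 3  [called from main, line 33]
Log origins:
  1: from main, line 31
  2: from locate_pivot, line 16
  3: from fold_scores, line 8
  4: from locate_pivot, line 19
  5: from sum_active, line 4
  6: from sum_active, line 4
  7: from gauge_drift, line 23
A correct fix: line 34: replace `mid` with `mark`.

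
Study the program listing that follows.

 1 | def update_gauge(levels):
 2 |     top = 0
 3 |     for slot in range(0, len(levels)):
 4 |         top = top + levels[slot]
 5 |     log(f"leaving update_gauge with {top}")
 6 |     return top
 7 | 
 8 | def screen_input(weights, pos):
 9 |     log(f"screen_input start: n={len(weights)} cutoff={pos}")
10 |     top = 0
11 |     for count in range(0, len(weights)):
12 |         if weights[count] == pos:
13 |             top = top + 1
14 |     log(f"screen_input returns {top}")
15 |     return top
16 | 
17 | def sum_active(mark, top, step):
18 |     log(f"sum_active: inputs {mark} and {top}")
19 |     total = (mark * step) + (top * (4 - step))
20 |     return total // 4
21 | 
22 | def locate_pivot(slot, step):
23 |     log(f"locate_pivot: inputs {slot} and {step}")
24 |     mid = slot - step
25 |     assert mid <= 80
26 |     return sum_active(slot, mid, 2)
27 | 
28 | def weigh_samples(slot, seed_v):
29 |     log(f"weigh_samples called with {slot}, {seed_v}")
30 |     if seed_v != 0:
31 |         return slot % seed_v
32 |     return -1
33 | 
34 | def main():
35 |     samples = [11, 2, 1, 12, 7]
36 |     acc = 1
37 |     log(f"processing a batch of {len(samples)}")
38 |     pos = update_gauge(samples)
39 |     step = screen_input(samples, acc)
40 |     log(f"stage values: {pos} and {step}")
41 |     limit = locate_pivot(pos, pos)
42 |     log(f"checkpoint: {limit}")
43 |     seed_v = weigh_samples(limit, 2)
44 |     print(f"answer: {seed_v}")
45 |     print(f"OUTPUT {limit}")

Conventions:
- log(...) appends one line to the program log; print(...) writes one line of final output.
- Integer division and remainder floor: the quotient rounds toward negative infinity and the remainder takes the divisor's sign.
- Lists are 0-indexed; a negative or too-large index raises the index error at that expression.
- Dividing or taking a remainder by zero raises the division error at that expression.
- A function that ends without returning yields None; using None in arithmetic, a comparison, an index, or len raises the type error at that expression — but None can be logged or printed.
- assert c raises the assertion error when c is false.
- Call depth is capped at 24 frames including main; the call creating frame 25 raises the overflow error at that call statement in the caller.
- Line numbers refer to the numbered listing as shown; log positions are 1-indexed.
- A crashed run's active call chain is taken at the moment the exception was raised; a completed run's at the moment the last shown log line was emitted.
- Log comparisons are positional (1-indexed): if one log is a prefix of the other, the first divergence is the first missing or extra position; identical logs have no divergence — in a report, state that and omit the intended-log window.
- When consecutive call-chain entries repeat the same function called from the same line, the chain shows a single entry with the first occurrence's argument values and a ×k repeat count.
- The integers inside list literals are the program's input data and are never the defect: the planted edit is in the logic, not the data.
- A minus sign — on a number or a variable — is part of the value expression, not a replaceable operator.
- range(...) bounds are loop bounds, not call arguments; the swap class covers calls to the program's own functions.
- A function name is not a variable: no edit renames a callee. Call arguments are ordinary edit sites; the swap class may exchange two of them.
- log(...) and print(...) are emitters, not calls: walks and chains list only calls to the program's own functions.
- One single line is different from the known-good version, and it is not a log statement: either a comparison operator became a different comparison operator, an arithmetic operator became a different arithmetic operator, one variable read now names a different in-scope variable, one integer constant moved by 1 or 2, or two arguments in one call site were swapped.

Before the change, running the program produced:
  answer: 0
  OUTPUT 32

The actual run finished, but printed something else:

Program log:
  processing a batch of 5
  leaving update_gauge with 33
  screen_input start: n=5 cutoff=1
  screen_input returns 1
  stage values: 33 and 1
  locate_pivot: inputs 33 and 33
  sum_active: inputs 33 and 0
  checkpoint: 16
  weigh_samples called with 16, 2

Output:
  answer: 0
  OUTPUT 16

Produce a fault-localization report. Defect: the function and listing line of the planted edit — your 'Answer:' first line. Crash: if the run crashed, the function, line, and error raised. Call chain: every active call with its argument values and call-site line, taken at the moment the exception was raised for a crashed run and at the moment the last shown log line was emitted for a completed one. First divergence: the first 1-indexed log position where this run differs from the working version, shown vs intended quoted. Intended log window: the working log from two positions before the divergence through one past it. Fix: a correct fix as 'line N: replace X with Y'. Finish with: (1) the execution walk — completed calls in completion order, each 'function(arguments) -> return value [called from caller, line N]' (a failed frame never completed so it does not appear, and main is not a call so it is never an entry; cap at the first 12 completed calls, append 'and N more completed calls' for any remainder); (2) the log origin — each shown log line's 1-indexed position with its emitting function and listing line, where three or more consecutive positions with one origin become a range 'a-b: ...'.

Answer: the defect is in main at line 41.
Core observation: Log line 6 is where behavior first shows: 'locate_pivot: inputs 33 and 33' appears instead of 'locate_pivot: inputs 33 and 1'.
Call chain: main -> weigh_samples(16, 2) (called at line 43).
First divergence: position 6; shown 'locate_pivot: inputs 33 and 33' vs intended 'locate_pivot: inputs 33 and 1'.
Intended log window:
  4: screen_input returns 1
  5: stage values: 33 and 1
  6: locate_pivot: inputs 33 and 1
  7: sum_active: inputs 33 and 32
Execution walk:
  update_gauge([11, 2, 1, 12, 7]) -> 33  [called from main, line 38]
  screen_input([11, 2, 1, 12, 7], 1) -> 1  [called from main, line 39]
  sum_active(33, 0, 2) -> 16  [called from locate_pivot, line 26]
  locate_pivot(33, 33) -> 16  [called from main, line 41]
  weigh_samples(16, 2) -> 0  [called from main, line 43]
Log origin:
  1: emitted by main (line 37)
  2: emitted by update_gauge (line 5)
  3: emitted by screen_input (line 9)
  4: emitted by screen_input (line 14)
  5: emitted by main (line 40)
  6: emitted by locate_pivot (line 23)
  7: emitted by sum_active (line 18)
  8: emitted by main (line 42)
  9: emitted by weigh_samples (line 29)
A correct fix: line 41: replace `locate_pivot(pos, pos)` with `locate_pivot(pos, step)`.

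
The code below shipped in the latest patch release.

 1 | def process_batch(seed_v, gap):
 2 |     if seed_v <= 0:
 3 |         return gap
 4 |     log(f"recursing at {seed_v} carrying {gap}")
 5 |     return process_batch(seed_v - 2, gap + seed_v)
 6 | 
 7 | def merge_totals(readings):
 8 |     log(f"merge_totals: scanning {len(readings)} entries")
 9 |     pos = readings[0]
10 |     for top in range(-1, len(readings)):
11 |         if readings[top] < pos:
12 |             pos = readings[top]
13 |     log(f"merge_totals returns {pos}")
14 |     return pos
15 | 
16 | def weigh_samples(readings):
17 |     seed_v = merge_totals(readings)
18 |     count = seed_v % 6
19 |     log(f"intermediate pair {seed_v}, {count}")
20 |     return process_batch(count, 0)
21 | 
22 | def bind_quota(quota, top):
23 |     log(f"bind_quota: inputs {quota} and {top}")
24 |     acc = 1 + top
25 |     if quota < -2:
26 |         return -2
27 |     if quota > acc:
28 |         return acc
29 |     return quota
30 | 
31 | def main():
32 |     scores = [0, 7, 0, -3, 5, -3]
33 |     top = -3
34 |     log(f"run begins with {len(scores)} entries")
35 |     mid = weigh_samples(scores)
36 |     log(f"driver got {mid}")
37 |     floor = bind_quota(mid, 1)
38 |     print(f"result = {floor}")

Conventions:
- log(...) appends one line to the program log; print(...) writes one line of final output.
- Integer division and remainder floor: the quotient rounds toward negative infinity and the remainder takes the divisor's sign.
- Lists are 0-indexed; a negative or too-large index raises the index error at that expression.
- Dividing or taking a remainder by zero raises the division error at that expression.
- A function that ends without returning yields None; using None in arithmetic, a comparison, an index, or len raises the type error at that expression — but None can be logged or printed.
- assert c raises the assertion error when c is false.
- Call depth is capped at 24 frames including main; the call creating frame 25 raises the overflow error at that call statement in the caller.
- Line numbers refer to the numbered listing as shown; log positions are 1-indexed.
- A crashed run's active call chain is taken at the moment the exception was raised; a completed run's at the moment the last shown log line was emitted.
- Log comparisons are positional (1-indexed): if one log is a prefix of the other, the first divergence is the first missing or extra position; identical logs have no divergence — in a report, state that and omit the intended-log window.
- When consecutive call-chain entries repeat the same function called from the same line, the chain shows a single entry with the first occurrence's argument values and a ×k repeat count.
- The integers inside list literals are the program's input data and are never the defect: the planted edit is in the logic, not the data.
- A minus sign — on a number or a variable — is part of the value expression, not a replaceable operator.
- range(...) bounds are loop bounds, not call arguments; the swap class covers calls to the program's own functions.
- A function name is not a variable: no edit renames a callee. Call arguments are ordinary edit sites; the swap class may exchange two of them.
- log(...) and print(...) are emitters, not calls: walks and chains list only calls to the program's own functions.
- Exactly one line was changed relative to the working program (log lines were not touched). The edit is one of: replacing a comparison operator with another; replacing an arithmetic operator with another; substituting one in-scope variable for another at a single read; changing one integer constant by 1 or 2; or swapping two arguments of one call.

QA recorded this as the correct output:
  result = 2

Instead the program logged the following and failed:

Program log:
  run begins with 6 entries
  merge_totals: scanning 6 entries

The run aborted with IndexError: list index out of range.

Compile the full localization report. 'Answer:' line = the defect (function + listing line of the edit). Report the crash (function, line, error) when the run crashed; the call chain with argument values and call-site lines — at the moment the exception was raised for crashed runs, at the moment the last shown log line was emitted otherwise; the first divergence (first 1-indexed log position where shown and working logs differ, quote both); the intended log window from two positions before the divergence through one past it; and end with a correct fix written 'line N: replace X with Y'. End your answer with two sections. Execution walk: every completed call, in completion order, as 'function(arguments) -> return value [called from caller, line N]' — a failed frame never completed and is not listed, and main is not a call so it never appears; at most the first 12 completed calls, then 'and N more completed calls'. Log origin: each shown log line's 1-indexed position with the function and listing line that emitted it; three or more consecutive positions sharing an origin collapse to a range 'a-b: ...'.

Answer: the defect is in merge_totals at line 10.
Key fact: The faulty run's log stops after 2 lines; the working version's next line would be 'merge_totals returns -3'.
Crash: merge_totals, line 11, IndexError.
Call chain: main -> weigh_samples([0, 7, 0, -3, 5, -3]) (called at line 35) -> merge_totals([0, 7, 0, -3, 5, -3]) (called at line 17).
First divergence: position 3 (shown log ended at 2 lines; the working version continues: 'merge_totals returns -3').
Intended log window:
  1: run begins with 6 entries
  2: merge_totals: scanning 6 entries
  3: merge_totals returns -3
  4: intermediate pair -3, 3
Execution walk:
  (no call completed)
Log line origins:
  1: from main, line 34
  2: from merge_totals, line 8
A correct fix: line 10: replace `-1` with `1`.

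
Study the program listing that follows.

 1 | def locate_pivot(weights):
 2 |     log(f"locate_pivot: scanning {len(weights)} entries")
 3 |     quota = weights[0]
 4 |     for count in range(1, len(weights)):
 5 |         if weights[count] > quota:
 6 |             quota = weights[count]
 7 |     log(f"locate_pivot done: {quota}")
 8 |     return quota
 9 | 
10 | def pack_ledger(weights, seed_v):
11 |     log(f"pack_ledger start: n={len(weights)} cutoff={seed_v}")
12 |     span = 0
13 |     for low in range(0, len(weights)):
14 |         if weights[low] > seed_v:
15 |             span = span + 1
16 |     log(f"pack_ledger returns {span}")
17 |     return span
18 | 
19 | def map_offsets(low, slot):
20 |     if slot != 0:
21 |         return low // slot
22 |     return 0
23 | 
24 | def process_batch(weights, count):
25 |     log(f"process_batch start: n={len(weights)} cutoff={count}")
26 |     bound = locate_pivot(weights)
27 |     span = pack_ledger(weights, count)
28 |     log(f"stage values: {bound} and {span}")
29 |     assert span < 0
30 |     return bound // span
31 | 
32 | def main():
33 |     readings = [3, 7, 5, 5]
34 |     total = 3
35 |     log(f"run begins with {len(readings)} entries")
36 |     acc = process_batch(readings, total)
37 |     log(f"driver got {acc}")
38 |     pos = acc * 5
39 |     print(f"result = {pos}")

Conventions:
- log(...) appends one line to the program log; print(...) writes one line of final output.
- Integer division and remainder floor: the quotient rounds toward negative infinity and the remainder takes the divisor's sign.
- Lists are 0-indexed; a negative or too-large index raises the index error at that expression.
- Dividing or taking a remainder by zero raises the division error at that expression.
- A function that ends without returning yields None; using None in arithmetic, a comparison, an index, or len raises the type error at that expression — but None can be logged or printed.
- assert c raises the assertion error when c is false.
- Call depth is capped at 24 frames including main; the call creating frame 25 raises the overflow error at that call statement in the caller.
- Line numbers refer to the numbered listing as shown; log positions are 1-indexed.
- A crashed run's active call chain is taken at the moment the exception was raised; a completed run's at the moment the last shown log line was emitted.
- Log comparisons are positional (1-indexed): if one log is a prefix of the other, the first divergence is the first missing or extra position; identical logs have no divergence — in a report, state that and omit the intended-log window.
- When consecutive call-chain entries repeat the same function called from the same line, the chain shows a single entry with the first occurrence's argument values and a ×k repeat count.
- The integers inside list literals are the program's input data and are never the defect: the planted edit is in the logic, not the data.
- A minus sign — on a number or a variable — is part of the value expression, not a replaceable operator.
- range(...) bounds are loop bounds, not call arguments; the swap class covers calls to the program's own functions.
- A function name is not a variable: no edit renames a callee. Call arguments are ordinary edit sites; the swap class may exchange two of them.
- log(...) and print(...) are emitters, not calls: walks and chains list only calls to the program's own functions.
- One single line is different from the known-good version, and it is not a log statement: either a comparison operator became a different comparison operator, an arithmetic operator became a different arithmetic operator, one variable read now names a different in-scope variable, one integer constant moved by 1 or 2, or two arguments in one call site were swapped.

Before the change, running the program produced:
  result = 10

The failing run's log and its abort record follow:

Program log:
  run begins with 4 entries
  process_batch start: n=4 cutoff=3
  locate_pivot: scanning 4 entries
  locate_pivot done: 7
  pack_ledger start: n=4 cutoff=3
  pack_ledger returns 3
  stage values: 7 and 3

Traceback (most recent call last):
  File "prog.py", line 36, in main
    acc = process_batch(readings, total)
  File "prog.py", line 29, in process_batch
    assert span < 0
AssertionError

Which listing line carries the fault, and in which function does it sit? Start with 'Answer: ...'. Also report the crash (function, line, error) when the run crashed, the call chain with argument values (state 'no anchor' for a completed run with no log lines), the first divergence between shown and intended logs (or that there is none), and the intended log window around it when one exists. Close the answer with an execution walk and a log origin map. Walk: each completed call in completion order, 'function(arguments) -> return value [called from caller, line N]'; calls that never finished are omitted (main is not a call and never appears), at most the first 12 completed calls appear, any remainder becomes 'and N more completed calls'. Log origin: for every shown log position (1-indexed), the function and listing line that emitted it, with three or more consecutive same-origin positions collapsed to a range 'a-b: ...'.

Answer: the defect is in process_batch at line 29.
The tell: The shown log is a 7-line prefix of the intended one, whose next entry is 'driver got 2'.
Crash: process_batch, line 29, AssertionError.
Call chain: main -> process_batch([3, 7, 5, 5], 3) (called at line 36).
First divergence: position 8 (shown log ended at 7 lines; the working version continues: 'driver got 2').
Intended log window:
  6: pack_ledger returns 3
  7: stage values: 7 and 3
  8: driver got 2
Execution walk:
  locate_pivot([3, 7, 5, 5]) -> 7  [called from process_batch, line 26]
  pack_ledger([3, 7, 5, 5], 3) -> 3  [called from process_batch, line 27]
Origin of each log line:
  1: logged in main at line 35
  2: logged in process_batch at line 25
  3: logged in locate_pivot at line 2
  4: logged in locate_pivot at line 7
  5: logged in pack_ledger at line 11
  6: logged in pack_ledger at line 16
  7: logged in process_batch at line 28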